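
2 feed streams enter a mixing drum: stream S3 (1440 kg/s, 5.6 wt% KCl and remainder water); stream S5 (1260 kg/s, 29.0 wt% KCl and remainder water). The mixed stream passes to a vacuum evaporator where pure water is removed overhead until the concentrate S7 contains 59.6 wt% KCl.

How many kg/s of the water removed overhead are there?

KCl entering = 1440×0.056 + 1260×0.290 = 446.04 kg/s.
All KCl reports to S7, so S7 = 446.04/0.596 = 748.39 kg/s.
Total feed = 2700 kg/s; overhead = 2700 − 748.39 = 1951.6 kg/s.

1952 kg/s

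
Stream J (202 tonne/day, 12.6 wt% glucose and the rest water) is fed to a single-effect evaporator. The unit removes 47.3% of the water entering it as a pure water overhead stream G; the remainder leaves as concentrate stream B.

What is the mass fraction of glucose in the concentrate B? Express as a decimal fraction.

glucose is not removed: 202×0.126 = 25.452 tonne/day of glucose enters B.
water entering = 202×0.874 = 176.55 tonne/day; overhead removed = 0.473×176.55 = 83.507 tonne/day.
Concentrate = 202 − 83.507 = 118.49 tonne/day.
Mass fraction = 25.452/118.49 = 0.2148.

0.2148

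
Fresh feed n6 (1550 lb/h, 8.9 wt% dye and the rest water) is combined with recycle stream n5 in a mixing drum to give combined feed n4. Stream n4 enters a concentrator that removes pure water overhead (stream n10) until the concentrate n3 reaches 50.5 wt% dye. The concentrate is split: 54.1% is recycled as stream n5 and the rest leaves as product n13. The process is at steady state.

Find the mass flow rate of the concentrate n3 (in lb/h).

Overall dye balance (none leaves overhead): dye in fresh feed = dye in product, i.e. 1550×0.089 = (1−0.541)·n3·0.505.
n3 = 137.95/(0.505×0.459) = 595.14 lb/h.

595.1 lb/h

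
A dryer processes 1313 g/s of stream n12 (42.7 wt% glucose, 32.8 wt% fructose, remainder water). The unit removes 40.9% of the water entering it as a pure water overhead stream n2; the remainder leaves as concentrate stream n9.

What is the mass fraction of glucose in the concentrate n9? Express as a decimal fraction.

0.475

glucose is not removed: 1313×0.427 = 560.65 g/s of glucose enters n9.
water entering = 1313×0.245 = 321.69 g/s; overhead removed = 0.409×321.69 = 131.57 g/s.
Concentrate = 1313 − 131.57 = 1181.4 g/s.
Mass fraction = 560.65/1181.4 = 0.475.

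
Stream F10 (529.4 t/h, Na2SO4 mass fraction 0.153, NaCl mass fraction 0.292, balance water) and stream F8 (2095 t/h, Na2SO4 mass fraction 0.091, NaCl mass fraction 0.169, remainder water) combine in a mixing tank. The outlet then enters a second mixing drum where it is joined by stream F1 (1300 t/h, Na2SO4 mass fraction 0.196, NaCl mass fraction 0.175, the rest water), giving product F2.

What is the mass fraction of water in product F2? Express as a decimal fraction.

0.678

Overall, product flow = 3924.4 t/h.
water in = 529.4×0.555 + 2095×0.740 + 1300×0.629 = 2661.8 t/h.
water fraction in F2 = 0.678.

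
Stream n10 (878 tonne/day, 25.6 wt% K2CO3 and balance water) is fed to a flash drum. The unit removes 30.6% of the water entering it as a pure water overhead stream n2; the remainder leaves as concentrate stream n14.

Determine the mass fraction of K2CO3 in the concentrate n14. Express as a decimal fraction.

K2CO3 is not removed: 878×0.256 = 224.77 tonne/day of K2CO3 enters n14.
water entering = 878×0.744 = 653.23 tonne/day; overhead removed = 0.306×653.23 = 199.89 tonne/day.
Concentrate = 878 − 199.89 = 678.11 tonne/day.
Mass fraction = 224.77/678.11 = 0.3315.

0.3315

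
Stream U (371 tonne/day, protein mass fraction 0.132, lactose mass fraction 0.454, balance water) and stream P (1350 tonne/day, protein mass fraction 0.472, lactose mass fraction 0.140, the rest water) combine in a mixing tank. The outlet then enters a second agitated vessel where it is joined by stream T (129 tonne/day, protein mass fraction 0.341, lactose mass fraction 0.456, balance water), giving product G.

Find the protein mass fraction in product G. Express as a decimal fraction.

Overall, product flow = 1850 tonne/day.
protein in = 371×0.132 + 1350×0.472 + 129×0.341 = 730.16 tonne/day.
protein fraction in G = 0.395.

0.395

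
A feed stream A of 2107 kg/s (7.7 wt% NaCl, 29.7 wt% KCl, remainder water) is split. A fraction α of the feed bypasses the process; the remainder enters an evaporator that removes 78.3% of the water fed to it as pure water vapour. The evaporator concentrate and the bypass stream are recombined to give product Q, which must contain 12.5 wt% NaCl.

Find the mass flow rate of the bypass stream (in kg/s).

456.3 kg/s

All 2107×0.077 = 162.24 kg/s of NaCl reaches Q, so Q = 162.24/0.125 = 1297.9 kg/s and vapour = 809.09 kg/s.
The evaporator receives (1−α)·2107 of feed at 0.626 water and removes 0.783 of that water:
0.783×0.626×(1−α)×2107 = 809.09
(1−α) = 809.09/1032.8 = 0.7834;  α = 0.2166.
Bypass flow = 0.2166×2107 = 456.33 kg/s.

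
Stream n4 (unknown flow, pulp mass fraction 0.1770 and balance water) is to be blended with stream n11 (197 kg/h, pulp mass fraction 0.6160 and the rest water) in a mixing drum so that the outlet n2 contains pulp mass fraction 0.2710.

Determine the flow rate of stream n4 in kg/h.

Let n4 be the unknown flow. Total out = 197 + n4.
pulp balance: 121.35 + 0.177·n4 = 0.271·(197 + n4)
(0.177 − 0.271)·n4 = 0.271×197 − 121.35 = -67.965
n4 = -67.965 / -0.094 = 723.03 kg/h

723 kg/h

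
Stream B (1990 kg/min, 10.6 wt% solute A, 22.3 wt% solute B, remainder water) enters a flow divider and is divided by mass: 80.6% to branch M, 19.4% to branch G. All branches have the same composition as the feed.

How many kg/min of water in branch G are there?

259 kg/min

Branch G total = 0.194×1990 = 386.06 kg/min.
water in G = 0.671×386.06 = 259.05 kg/min.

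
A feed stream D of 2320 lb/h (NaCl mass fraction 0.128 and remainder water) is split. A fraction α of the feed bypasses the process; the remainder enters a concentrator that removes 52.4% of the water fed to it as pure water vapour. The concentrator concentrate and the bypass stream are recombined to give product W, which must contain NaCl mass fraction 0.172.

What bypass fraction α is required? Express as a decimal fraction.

All 2320×0.128 = 296.96 lb/h of NaCl reaches W, so W = 296.96/0.172 = 1726.5 lb/h and vapour = 593.49 lb/h.
The evaporator receives (1−α)·2320 of feed at 0.872 water and removes 0.524 of that water:
0.524×0.872×(1−α)×2320 = 593.49
(1−α) = 593.49/1060.1 = 0.5599;  α = 0.4401.

0.440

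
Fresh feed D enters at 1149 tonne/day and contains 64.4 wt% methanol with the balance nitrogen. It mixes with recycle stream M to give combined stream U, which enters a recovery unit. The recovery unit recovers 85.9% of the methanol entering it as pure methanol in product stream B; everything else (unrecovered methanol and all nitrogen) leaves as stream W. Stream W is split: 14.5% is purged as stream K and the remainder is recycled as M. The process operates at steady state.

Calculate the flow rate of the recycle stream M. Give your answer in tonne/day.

nitrogen enters only via D and leaves only via the purge: 1149×0.356 = 0.145×(nitrogen in W), and the recovery unit passes all nitrogen, so nitrogen in U = nitrogen in W = 2821 tonne/day.
methanol in U: m_A = 1149×0.644 + (1−0.145)·(1−0.859)·m_A, so m_A = 739.96/0.8794 = 841.39 tonne/day.
W = (1−0.859)×841.39 + 2821 = 2939.6 tonne/day.
Recycle M = (1−0.145)×2939.6 = 2513.4 tonne/day.

2513 tonne/day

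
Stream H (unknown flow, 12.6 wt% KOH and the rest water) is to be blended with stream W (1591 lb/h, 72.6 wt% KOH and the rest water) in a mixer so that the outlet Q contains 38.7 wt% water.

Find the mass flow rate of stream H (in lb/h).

369.2 lb/h

Let H be the unknown flow. Total out = 1591 + H.
water balance: 435.93 + 0.874·H = 0.387·(1591 + H)
(0.874 − 0.387)·H = 0.387×1591 − 435.93 = 179.78
H = 179.78 / 0.487 = 369.16 lb/h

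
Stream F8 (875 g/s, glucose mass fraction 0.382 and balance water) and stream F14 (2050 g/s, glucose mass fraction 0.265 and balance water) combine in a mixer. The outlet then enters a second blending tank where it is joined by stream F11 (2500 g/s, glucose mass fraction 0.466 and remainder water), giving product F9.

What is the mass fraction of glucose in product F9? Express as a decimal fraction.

Overall, product flow = 5425 g/s.
glucose in = 875×0.382 + 2050×0.265 + 2500×0.466 = 2042.5 g/s.
glucose fraction in F9 = 0.376.

0.376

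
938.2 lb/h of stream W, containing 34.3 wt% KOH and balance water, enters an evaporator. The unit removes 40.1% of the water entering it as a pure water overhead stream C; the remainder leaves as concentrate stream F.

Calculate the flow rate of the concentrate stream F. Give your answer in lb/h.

691 lb/h

water entering = 938.2×0.657 = 616.4 lb/h; overhead removed = 0.401×616.4 = 247.18 lb/h.
Concentrate = 938.2 − 247.18 = 691.02 lb/h.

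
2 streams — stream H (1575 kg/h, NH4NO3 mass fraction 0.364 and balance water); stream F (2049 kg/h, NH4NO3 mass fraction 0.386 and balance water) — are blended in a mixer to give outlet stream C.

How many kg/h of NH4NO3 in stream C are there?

1364 kg/h

NH4NO3 out = NH4NO3 in = 1575×0.364 + 2049×0.386 = 1364.2 kg/h.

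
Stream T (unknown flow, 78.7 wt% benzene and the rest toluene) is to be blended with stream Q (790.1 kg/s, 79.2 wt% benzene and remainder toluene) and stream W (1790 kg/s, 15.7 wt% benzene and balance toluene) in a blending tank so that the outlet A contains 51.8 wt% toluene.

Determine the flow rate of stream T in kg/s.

Let T be the unknown flow. Total out = 2580.1 + T.
toluene balance: 1673.3 + 0.213·T = 0.518·(2580.1 + T)
(0.213 − 0.518)·T = 0.518×2580.1 − 1673.3 = -336.82
T = -336.82 / -0.305 = 1104.3 kg/s

1104 kg/s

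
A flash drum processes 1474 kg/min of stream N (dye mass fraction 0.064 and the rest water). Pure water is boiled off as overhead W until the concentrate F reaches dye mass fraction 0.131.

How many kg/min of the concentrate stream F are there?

720.1 kg/min

dye is conserved: 1474×0.064 = 94.336 kg/min all reports to the concentrate.
Concentrate = 94.336/(target fraction) = 720.12 kg/min.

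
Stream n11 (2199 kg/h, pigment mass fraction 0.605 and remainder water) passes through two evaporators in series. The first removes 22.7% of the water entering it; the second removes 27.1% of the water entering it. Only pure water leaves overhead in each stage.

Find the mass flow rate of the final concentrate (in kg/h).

1820 kg/h

water in feed = 2199×0.395 = 868.61 kg/h.
After stage 1: water left = (1−0.227)×868.61 = 671.43; stream total = 2001.8 kg/h.
After stage 2: water left = (1−0.271)×671.43 = 489.47; final concentrate = 1819.9 kg/h.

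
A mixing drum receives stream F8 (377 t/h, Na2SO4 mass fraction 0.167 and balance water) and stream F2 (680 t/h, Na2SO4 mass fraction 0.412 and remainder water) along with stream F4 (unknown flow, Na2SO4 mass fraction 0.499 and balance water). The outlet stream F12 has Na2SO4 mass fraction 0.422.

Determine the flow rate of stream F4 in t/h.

1337 t/h

Let F4 be the unknown flow. Total out = 1057 + F4.
Na2SO4 balance: 343.12 + 0.499·F4 = 0.422·(1057 + F4)
(0.499 − 0.422)·F4 = 0.422×1057 − 343.12 = 102.94
F4 = 102.94 / 0.077 = 1336.8 t/h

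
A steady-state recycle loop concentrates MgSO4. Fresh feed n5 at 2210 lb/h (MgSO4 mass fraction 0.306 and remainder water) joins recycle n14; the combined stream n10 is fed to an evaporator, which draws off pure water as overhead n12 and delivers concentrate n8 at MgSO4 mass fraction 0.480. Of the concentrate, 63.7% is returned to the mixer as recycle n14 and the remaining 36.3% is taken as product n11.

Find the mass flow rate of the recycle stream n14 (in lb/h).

Overall MgSO4 balance (none leaves overhead): MgSO4 in fresh feed = MgSO4 in product, i.e. 2210×0.306 = (1−0.637)·n8·0.480.
n8 = 676.26/(0.480×0.363) = 3881.2 lb/h.
Recycle n14 = 0.637×3881.2 = 2472.3 lb/h.

2472 lb/h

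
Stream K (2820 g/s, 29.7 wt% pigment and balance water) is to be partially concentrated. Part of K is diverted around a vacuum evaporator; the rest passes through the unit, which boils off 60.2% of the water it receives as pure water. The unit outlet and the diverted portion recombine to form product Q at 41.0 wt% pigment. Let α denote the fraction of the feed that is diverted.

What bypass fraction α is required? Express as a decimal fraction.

0.349

All 2820×0.297 = 837.54 g/s of pigment reaches Q, so Q = 837.54/0.410 = 2042.8 g/s and vapour = 777.22 g/s.
The evaporator receives (1−α)·2820 of feed at 0.703 water and removes 0.602 of that water:
0.602×0.703×(1−α)×2820 = 777.22
(1−α) = 777.22/1193.4 = 0.6512;  α = 0.3488.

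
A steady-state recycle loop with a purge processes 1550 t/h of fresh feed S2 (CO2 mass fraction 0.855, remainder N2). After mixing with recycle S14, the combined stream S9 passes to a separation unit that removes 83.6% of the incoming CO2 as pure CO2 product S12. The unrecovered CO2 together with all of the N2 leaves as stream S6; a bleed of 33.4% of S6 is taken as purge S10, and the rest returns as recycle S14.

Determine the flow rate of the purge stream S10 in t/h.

N2 enters only via S2 and leaves only via the purge: 1550×0.145 = 0.334×(N2 in S6), and the separation unit passes all N2, so N2 in S9 = N2 in S6 = 672.9 t/h.
CO2 in S9: m_A = 1550×0.855 + (1−0.334)·(1−0.836)·m_A, so m_A = 1325.2/0.8908 = 1487.7 t/h.
S6 = (1−0.836)×1487.7 + 672.9 = 916.89 t/h.
Purge S10 = 0.334×916.89 = 306.24 t/h.

306.2 t/h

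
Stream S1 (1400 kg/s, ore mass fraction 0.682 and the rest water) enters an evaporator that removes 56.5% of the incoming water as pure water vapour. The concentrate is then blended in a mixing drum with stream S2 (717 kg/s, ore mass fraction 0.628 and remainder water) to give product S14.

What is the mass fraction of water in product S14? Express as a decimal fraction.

0.247

Vapour removed = 0.565×0.318×1400 = 251.54 kg/s; concentrate = 1148.5 kg/s.
water reaching the mixer = 193.66 (from concentrate) + 717×0.372 = 460.39 kg/s.
Product flow = 1148.5 + 717 = 1865.5 kg/s; water fraction = 0.247.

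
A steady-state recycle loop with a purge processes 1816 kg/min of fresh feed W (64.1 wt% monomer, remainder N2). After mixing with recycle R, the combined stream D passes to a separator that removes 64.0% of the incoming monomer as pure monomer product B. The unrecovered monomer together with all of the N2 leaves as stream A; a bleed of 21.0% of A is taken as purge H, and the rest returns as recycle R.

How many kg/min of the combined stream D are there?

4731 kg/min

N2 enters only via W and leaves only via the purge: 1816×0.359 = 0.210×(N2 in A), and the separator passes all N2, so N2 in D = N2 in A = 3104.5 kg/min.
monomer in D: m_A = 1816×0.641 + (1−0.210)·(1−0.640)·m_A, so m_A = 1164.1/0.7156 = 1626.7 kg/min.
D = 1626.7 + 3104.5 = 4731.2 kg/min.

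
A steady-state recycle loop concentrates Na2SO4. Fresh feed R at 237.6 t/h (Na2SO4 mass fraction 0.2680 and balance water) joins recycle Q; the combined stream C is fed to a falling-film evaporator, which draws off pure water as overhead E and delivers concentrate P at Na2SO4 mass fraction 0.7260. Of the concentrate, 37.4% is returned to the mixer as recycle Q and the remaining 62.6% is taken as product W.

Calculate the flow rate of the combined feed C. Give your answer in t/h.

Overall Na2SO4 balance (none leaves overhead): Na2SO4 in fresh feed = Na2SO4 in product, i.e. 237.6×0.268 = (1−0.374)·P·0.726.
P = 63.677/(0.726×0.626) = 140.11 t/h.
Recycle Q = 0.374×140.11 = 52.401 t/h.
Combined feed C = 237.6 + 52.401 = 290 t/h.

290 t/h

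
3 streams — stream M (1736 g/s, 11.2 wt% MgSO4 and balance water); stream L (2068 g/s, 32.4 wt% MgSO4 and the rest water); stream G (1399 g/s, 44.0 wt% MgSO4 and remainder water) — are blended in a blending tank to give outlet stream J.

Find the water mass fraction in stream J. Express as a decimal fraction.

Total flow out = 1736 + 2068 + 1399 = 5203 g/s.
water in = 1736×0.888 + 2068×0.676 + 1399×0.560 = 3723 g/s.
water mass fraction in J = 3723/5203 = 0.716.

0.716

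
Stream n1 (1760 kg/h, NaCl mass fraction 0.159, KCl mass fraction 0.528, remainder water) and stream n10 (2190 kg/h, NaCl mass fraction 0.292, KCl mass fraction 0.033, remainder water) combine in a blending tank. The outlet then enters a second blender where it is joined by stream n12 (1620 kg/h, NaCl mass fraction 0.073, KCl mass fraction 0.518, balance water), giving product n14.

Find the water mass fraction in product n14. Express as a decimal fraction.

Overall, product flow = 5570 kg/h.
water in = 1760×0.313 + 2190×0.675 + 1620×0.409 = 2691.7 kg/h.
water fraction in n14 = 0.483.

0.483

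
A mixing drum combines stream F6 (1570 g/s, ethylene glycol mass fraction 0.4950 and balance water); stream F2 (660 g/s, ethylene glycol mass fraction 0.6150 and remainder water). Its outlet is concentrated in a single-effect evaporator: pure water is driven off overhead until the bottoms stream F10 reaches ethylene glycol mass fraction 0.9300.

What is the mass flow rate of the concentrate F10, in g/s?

ethylene glycol entering = 1570×0.495 + 660×0.615 = 1183 g/s.
All ethylene glycol reports to F10, so F10 = 1183/0.930 = 1272.1 g/s.

1272 g/s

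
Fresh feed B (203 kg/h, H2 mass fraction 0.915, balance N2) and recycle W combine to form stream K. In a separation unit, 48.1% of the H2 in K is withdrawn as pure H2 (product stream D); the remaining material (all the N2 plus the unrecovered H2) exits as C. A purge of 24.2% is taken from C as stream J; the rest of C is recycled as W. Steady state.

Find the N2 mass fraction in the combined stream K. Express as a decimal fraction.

0.189

N2 enters only via B and leaves only via the purge: 203×0.085 = 0.242×(N2 in C), and the separation unit passes all N2, so N2 in K = N2 in C = 71.302 kg/h.
H2 in K: m_A = 203×0.915 + (1−0.242)·(1−0.481)·m_A, so m_A = 185.75/0.6066 = 306.21 kg/h.
K = 306.21 + 71.302 = 377.51 kg/h.
N2 fraction in K = 71.302/377.51 = 0.189.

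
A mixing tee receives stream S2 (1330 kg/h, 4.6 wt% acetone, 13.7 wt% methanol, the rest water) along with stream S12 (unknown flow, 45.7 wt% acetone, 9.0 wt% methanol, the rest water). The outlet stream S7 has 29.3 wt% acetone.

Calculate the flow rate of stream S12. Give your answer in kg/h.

2003 kg/h

Let S12 be the unknown flow. Total out = 1330 + S12.
acetone balance: 61.18 + 0.457·S12 = 0.293·(1330 + S12)
(0.457 − 0.293)·S12 = 0.293×1330 − 61.18 = 328.51
S12 = 328.51 / 0.164 = 2003.1 kg/h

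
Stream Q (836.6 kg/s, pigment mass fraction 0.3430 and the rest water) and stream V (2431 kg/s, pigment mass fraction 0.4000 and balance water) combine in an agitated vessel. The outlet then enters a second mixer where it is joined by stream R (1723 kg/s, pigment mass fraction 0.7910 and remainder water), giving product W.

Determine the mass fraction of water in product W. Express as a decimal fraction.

Overall, product flow = 4990.6 kg/s.
water in = 836.6×0.657 + 2431×0.600 + 1723×0.209 = 2368.4 kg/s.
water fraction in W = 0.4746.

0.4746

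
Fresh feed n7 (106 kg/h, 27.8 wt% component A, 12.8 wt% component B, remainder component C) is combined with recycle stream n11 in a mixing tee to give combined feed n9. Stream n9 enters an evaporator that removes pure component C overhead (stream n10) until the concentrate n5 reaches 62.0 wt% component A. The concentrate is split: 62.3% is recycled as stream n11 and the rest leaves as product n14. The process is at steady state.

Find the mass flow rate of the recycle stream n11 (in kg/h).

Overall component A balance (none leaves overhead): component A in fresh feed = component A in product, i.e. 106×0.278 = (1−0.623)·n5·0.620.
n5 = 29.468/(0.620×0.377) = 126.07 kg/h.
Recycle n11 = 0.623×126.07 = 78.543 kg/h.

78.54 kg/h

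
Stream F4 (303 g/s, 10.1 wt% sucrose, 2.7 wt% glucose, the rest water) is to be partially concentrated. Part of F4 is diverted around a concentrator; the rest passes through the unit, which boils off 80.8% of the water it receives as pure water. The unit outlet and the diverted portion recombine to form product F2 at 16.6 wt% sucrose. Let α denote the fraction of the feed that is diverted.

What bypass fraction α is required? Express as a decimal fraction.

All 303×0.101 = 30.603 g/s of sucrose reaches F2, so F2 = 30.603/0.166 = 184.36 g/s and vapour = 118.64 g/s.
The evaporator receives (1−α)·303 of feed at 0.872 water and removes 0.808 of that water:
0.808×0.872×(1−α)×303 = 118.64
(1−α) = 118.64/213.49 = 0.5557;  α = 0.4443.

0.444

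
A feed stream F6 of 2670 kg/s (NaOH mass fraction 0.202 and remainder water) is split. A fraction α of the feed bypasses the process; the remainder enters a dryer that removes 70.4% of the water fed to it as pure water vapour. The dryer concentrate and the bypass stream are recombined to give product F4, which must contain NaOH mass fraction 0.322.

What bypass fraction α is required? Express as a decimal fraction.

0.337

All 2670×0.202 = 539.34 kg/s of NaOH reaches F4, so F4 = 539.34/0.322 = 1675 kg/s and vapour = 995.03 kg/s.
The evaporator receives (1−α)·2670 of feed at 0.798 water and removes 0.704 of that water:
0.704×0.798×(1−α)×2670 = 995.03
(1−α) = 995.03/1500 = 0.6634;  α = 0.3366.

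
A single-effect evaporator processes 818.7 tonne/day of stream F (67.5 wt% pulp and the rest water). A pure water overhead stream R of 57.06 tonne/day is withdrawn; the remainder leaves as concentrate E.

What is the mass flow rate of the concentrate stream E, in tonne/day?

Concentrate = 818.7 − 57.06 = 761.64 tonne/day.

761.6 tonne/day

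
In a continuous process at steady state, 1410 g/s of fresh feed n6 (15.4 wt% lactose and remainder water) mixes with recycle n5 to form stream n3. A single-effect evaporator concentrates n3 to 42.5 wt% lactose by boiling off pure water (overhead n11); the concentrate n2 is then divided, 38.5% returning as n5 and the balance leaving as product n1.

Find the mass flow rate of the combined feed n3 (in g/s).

1730 g/s

Overall lactose balance (none leaves overhead): lactose in fresh feed = lactose in product, i.e. 1410×0.154 = (1−0.385)·n2·0.425.
n2 = 217.14/(0.425×0.615) = 830.76 g/s.
Recycle n5 = 0.385×830.76 = 319.84 g/s.
Combined feed n3 = 1410 + 319.84 = 1729.8 g/s.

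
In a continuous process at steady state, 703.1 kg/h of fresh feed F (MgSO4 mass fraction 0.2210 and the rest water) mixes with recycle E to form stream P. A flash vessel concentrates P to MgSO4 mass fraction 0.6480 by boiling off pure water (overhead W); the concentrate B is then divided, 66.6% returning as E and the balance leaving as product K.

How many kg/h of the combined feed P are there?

1181 kg/h

Overall MgSO4 balance (none leaves overhead): MgSO4 in fresh feed = MgSO4 in product, i.e. 703.1×0.221 = (1−0.666)·B·0.648.
B = 155.39/(0.648×0.334) = 717.94 kg/h.
Recycle E = 0.666×717.94 = 478.15 kg/h.
Combined feed P = 703.1 + 478.15 = 1181.2 kg/h.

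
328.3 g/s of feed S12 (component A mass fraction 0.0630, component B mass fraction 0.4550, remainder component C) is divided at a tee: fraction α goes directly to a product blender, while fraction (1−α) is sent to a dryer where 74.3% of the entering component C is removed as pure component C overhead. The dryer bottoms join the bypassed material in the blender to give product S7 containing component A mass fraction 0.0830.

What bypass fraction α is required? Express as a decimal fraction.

0.327

All 328.3×0.063 = 20.683 g/s of component A reaches S7, so S7 = 20.683/0.083 = 249.19 g/s and vapour = 79.108 g/s.
The evaporator receives (1−α)·328.3 of feed at 0.482 component C and removes 0.743 of that component C:
0.743×0.482×(1−α)×328.3 = 79.108
(1−α) = 79.108/117.57 = 0.6728;  α = 0.3272.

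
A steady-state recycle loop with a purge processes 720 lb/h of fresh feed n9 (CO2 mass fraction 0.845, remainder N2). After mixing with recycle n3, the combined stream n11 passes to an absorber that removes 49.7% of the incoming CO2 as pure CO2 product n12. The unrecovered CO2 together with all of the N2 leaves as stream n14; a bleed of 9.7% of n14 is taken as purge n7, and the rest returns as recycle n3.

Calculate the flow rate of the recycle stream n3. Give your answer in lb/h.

N2 enters only via n9 and leaves only via the purge: 720×0.155 = 0.097×(N2 in n14), and the absorber passes all N2, so N2 in n11 = N2 in n14 = 1150.5 lb/h.
CO2 in n11: m_A = 720×0.845 + (1−0.097)·(1−0.497)·m_A, so m_A = 608.4/0.5458 = 1114.7 lb/h.
n14 = (1−0.497)×1114.7 + 1150.5 = 1711.2 lb/h.
Recycle n3 = (1−0.097)×1711.2 = 1545.2 lb/h.

1545 lb/h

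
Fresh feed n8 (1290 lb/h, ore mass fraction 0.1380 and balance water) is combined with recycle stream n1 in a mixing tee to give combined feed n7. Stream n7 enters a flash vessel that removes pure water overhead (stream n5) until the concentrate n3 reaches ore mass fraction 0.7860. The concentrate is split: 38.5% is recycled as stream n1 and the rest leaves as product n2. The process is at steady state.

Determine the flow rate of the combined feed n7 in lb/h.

Overall ore balance (none leaves overhead): ore in fresh feed = ore in product, i.e. 1290×0.138 = (1−0.385)·n3·0.786.
n3 = 178.02/(0.786×0.615) = 368.27 lb/h.
Recycle n1 = 0.385×368.27 = 141.79 lb/h.
Combined feed n7 = 1290 + 141.79 = 1431.8 lb/h.

1432 lb/h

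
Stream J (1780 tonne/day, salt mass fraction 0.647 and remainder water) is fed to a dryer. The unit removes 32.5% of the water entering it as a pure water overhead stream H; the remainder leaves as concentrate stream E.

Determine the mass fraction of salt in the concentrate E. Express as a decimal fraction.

salt is not removed: 1780×0.647 = 1151.7 tonne/day of salt enters E.
water entering = 1780×0.353 = 628.34 tonne/day; overhead removed = 0.325×628.34 = 204.21 tonne/day.
Concentrate = 1780 − 204.21 = 1575.8 tonne/day.
Mass fraction = 1151.7/1575.8 = 0.731.

0.731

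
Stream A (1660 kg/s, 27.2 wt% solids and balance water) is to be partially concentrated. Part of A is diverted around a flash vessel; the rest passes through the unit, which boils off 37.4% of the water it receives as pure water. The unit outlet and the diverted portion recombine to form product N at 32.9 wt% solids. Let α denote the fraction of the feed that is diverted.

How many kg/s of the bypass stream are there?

All 1660×0.272 = 451.52 kg/s of solids reaches N, so N = 451.52/0.329 = 1372.4 kg/s and vapour = 287.6 kg/s.
The evaporator receives (1−α)·1660 of feed at 0.728 water and removes 0.374 of that water:
0.374×0.728×(1−α)×1660 = 287.6
(1−α) = 287.6/451.97 = 0.6363;  α = 0.3637.
Bypass flow = 0.3637×1660 = 603.71 kg/s.

603.7 kg/s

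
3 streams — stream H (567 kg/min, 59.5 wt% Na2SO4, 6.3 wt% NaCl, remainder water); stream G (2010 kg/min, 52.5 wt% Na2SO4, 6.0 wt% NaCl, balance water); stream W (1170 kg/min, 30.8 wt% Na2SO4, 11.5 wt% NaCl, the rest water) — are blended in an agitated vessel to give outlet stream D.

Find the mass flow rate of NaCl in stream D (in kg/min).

290.9 kg/min

NaCl out = NaCl in = 567×0.063 + 2010×0.060 + 1170×0.115 = 290.87 kg/min.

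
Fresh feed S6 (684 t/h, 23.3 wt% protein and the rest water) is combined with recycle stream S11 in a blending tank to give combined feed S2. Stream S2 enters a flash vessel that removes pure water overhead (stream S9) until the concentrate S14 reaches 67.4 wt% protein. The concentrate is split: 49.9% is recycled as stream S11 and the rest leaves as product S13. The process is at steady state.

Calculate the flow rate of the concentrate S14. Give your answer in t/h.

Overall protein balance (none leaves overhead): protein in fresh feed = protein in product, i.e. 684×0.233 = (1−0.499)·S14·0.674.
S14 = 159.37/(0.674×0.501) = 471.97 t/h.

472 t/h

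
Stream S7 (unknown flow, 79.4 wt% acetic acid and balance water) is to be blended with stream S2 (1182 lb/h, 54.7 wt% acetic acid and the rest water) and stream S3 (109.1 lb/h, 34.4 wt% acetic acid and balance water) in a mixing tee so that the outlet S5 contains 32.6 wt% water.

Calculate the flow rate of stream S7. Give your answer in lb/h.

Let S7 be the unknown flow. Total out = 1291.1 + S7.
water balance: 607.02 + 0.206·S7 = 0.326·(1291.1 + S7)
(0.206 − 0.326)·S7 = 0.326×1291.1 − 607.02 = -186.12
S7 = -186.12 / -0.120 = 1551 lb/h

1551 lb/h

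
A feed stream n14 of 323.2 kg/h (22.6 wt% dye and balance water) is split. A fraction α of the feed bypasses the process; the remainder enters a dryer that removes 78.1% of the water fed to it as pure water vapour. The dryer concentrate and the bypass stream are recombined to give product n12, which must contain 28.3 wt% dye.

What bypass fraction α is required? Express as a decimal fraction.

All 323.2×0.226 = 73.043 kg/h of dye reaches n12, so n12 = 73.043/0.283 = 258.1 kg/h and vapour = 65.097 kg/h.
The evaporator receives (1−α)·323.2 of feed at 0.774 water and removes 0.781 of that water:
0.781×0.774×(1−α)×323.2 = 65.097
(1−α) = 65.097/195.37 = 0.3332;  α = 0.6668.

0.667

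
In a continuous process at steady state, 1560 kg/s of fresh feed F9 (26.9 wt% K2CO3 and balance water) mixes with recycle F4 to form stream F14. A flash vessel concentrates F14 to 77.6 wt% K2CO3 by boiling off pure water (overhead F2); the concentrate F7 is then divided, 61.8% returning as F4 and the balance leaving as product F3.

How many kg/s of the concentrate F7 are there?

1416 kg/s

Overall K2CO3 balance (none leaves overhead): K2CO3 in fresh feed = K2CO3 in product, i.e. 1560×0.269 = (1−0.618)·F7·0.776.
F7 = 419.64/(0.776×0.382) = 1415.6 kg/s.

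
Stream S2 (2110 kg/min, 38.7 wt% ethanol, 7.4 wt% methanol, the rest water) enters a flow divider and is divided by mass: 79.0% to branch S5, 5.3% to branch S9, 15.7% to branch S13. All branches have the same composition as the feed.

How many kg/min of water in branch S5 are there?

898.5 kg/min

Branch S5 total = 0.790×2110 = 1666.9 kg/min.
water in S5 = 0.539×1666.9 = 898.46 kg/min.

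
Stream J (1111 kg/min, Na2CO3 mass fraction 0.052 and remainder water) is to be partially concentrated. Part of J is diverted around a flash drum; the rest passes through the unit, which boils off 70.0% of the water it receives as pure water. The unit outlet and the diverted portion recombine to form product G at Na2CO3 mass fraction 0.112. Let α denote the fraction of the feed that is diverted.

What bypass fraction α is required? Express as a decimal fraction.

0.193

All 1111×0.052 = 57.772 kg/min of Na2CO3 reaches G, so G = 57.772/0.112 = 515.82 kg/min and vapour = 595.18 kg/min.
The evaporator receives (1−α)·1111 of feed at 0.948 water and removes 0.700 of that water:
0.700×0.948×(1−α)×1111 = 595.18
(1−α) = 595.18/737.26 = 0.8073;  α = 0.1927.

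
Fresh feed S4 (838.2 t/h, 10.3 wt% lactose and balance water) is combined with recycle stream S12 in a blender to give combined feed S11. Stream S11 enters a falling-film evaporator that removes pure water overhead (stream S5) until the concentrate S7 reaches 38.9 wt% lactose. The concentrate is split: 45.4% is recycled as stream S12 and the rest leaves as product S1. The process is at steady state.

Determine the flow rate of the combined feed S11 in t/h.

Overall lactose balance (none leaves overhead): lactose in fresh feed = lactose in product, i.e. 838.2×0.103 = (1−0.454)·S7·0.389.
S7 = 86.335/(0.389×0.546) = 406.48 t/h.
Recycle S12 = 0.454×406.48 = 184.54 t/h.
Combined feed S11 = 838.2 + 184.54 = 1022.7 t/h.

1023 t/h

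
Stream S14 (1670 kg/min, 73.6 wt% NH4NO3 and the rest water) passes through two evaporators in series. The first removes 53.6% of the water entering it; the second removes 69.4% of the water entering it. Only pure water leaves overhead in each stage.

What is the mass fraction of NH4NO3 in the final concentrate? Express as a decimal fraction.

0.952

water in feed = 1670×0.264 = 440.88 kg/min.
After stage 1: water left = (1−0.536)×440.88 = 204.57; stream total = 1433.7 kg/min.
After stage 2: water left = (1−0.694)×204.57 = 62.598; final concentrate = 1291.7 kg/min.
NH4NO3 fraction = 1229.1/1291.7 = 0.952.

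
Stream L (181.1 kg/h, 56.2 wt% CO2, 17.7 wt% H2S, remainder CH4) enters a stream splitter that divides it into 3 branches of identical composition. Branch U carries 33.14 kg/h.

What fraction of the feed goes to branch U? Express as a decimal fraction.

0.183

Fraction to U = 33.14/181.1 = 0.1830.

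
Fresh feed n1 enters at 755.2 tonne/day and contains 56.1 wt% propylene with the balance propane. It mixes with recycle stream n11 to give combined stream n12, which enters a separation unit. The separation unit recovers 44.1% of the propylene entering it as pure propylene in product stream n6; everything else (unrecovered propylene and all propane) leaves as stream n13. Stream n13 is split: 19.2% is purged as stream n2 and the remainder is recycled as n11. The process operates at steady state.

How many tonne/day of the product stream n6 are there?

propylene in n12: m_A = 755.2×0.561 + (1−0.192)·(1−0.441)·m_A, so m_A = 423.67/0.5483 = 772.65 tonne/day.
Product n6 = 0.441×772.65 = 340.74 tonne/day.

340.7 tonne/day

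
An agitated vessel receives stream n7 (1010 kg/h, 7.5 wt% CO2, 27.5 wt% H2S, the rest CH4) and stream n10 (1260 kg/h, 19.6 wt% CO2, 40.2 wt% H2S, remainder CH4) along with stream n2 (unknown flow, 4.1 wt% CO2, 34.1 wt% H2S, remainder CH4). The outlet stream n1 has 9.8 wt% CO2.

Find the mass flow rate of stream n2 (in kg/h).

1759 kg/h

Let n2 be the unknown flow. Total out = 2270 + n2.
CO2 balance: 322.71 + 0.041·n2 = 0.098·(2270 + n2)
(0.041 − 0.098)·n2 = 0.098×2270 − 322.71 = -100.25
n2 = -100.25 / -0.057 = 1758.8 kg/h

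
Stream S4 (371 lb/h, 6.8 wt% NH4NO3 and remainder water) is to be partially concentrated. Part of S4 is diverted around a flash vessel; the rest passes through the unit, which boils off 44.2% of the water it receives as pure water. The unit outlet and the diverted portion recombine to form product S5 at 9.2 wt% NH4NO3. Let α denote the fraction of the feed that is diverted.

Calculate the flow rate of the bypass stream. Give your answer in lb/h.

All 371×0.068 = 25.228 lb/h of NH4NO3 reaches S5, so S5 = 25.228/0.092 = 274.22 lb/h and vapour = 96.783 lb/h.
The evaporator receives (1−α)·371 of feed at 0.932 water and removes 0.442 of that water:
0.442×0.932×(1−α)×371 = 96.783
(1−α) = 96.783/152.83 = 0.6333;  α = 0.3667.
Bypass flow = 0.3667×371 = 136.06 lb/h.

136.1 lb/h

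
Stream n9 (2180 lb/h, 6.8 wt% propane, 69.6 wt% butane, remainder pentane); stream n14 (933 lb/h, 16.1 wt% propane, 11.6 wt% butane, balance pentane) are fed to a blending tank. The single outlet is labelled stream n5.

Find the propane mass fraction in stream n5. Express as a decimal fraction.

Total flow out = 2180 + 933 = 3113 lb/h.
propane in = 2180×0.068 + 933×0.161 = 298.45 lb/h.
propane mass fraction in n5 = 298.45/3113 = 0.096.

0.096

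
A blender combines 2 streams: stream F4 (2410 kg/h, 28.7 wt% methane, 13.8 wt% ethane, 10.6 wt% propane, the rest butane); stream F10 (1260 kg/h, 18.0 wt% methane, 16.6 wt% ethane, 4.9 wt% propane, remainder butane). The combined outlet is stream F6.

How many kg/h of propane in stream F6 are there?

propane out = propane in = 2410×0.106 + 1260×0.049 = 317.2 kg/h.

317.2 kg/h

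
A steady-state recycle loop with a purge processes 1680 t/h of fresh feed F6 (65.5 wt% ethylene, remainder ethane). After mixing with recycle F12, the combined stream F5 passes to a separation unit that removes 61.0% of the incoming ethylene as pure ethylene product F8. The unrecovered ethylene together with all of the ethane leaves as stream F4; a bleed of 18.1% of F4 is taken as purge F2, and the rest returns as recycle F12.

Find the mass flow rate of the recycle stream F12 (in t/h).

ethane enters only via F6 and leaves only via the purge: 1680×0.345 = 0.181×(ethane in F4), and the separation unit passes all ethane, so ethane in F5 = ethane in F4 = 3202.2 t/h.
ethylene in F5: m_A = 1680×0.655 + (1−0.181)·(1−0.610)·m_A, so m_A = 1100.4/0.6806 = 1616.8 t/h.
F4 = (1−0.610)×1616.8 + 3202.2 = 3832.8 t/h.
Recycle F12 = (1−0.181)×3832.8 = 3139 t/h.

3139 t/h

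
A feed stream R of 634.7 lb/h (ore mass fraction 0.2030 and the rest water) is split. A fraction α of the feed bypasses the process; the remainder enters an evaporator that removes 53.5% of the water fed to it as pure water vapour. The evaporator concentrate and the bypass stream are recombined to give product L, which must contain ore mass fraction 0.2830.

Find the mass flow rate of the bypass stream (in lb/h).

213.9 lb/h

All 634.7×0.203 = 128.84 lb/h of ore reaches L, so L = 128.84/0.283 = 455.28 lb/h and vapour = 179.42 lb/h.
The evaporator receives (1−α)·634.7 of feed at 0.797 water and removes 0.535 of that water:
0.535×0.797×(1−α)×634.7 = 179.42
(1−α) = 179.42/270.63 = 0.6630;  α = 0.3370.
Bypass flow = 0.3370×634.7 = 213.92 lb/h.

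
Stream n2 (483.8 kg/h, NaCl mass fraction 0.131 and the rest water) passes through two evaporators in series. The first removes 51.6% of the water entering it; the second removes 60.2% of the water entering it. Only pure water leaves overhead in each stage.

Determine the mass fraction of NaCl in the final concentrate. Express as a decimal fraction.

water in feed = 483.8×0.869 = 420.42 kg/h.
After stage 1: water left = (1−0.516)×420.42 = 203.48; stream total = 266.86 kg/h.
After stage 2: water left = (1−0.602)×203.48 = 80.987; final concentrate = 144.36 kg/h.
NaCl fraction = 63.378/144.36 = 0.439.

0.439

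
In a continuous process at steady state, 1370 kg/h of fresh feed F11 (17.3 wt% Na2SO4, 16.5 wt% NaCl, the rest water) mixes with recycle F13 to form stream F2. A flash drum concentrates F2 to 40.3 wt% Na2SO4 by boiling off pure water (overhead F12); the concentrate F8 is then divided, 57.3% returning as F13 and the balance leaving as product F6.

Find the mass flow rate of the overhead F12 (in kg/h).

Overall Na2SO4 balance (none leaves overhead): Na2SO4 in fresh feed = Na2SO4 in product, i.e. 1370×0.173 = (1−0.573)·F8·0.403.
F8 = 237.01/(0.403×0.427) = 1377.3 kg/h.
Recycle F13 = 0.573×1377.3 = 789.2 kg/h.
Combined feed F2 = 1370 + 789.2 = 2159.2 kg/h.
Overhead F12 = F2 − F8 = 2159.2 − 1377.3 = 781.89 kg/h.

781.9 kg/h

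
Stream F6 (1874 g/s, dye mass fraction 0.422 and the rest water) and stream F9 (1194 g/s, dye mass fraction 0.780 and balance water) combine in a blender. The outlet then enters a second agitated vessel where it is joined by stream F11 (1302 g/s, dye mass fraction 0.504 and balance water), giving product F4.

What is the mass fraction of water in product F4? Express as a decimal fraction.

0.456

Overall, product flow = 4370 g/s.
water in = 1874×0.578 + 1194×0.220 + 1302×0.496 = 1991.6 g/s.
water fraction in F4 = 0.456.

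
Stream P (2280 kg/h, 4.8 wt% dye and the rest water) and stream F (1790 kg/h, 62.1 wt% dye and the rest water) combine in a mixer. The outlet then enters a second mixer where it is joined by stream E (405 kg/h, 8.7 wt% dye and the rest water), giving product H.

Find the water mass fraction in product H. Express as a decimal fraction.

0.719

Overall, product flow = 4475 kg/h.
water in = 2280×0.952 + 1790×0.379 + 405×0.913 = 3218.7 kg/h.
water fraction in H = 0.719.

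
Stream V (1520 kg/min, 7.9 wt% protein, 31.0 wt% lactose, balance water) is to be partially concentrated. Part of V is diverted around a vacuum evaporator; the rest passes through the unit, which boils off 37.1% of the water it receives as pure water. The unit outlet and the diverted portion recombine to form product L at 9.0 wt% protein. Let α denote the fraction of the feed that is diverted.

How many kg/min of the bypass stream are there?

700.4 kg/min

All 1520×0.079 = 120.08 kg/min of protein reaches L, so L = 120.08/0.090 = 1334.2 kg/min and vapour = 185.78 kg/min.
The evaporator receives (1−α)·1520 of feed at 0.611 water and removes 0.371 of that water:
0.371×0.611×(1−α)×1520 = 185.78
(1−α) = 185.78/344.56 = 0.5392;  α = 0.4608.
Bypass flow = 0.4608×1520 = 700.44 kg/min.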